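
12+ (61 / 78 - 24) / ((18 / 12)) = -407 / 117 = -3.48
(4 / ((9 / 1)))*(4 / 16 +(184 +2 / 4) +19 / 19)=82.56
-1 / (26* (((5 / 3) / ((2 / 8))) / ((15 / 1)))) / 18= -1 / 208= -0.00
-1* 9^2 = -81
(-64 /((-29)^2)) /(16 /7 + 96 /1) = -28 /36163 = -0.00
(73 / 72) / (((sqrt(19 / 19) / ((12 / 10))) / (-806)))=-29419 / 30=-980.63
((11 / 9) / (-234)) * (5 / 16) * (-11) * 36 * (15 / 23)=3025 / 7176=0.42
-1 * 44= -44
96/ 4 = 24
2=2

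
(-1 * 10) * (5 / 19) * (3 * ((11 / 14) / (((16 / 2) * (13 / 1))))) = -825 / 13832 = -0.06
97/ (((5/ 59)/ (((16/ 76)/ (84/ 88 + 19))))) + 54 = 2755694/ 41705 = 66.08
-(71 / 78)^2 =-5041 / 6084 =-0.83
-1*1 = -1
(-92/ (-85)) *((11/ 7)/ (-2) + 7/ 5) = 1978/ 2975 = 0.66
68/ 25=2.72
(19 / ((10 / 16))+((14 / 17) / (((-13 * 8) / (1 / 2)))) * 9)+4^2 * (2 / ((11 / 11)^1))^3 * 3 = 3662981 / 8840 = 414.36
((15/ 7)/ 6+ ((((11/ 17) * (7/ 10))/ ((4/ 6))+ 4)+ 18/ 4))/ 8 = 22697/ 19040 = 1.19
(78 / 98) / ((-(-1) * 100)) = 39 / 4900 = 0.01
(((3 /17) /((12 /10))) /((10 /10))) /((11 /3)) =15 /374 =0.04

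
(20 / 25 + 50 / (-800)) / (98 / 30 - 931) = -177 / 222656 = -0.00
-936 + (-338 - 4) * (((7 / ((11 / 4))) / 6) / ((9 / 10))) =-36208 / 33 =-1097.21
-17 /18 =-0.94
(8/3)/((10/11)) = 44/15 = 2.93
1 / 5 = 0.20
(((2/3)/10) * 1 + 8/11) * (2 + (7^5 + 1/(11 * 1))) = 4844380/363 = 13345.40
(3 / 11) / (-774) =-1 / 2838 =-0.00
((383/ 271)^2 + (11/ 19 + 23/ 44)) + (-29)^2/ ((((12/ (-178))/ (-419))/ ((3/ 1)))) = 15680868.60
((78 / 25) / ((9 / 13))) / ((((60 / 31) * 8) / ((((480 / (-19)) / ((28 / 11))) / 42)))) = -57629 / 837900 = -0.07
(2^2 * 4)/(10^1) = 8/5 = 1.60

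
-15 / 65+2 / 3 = 17 / 39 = 0.44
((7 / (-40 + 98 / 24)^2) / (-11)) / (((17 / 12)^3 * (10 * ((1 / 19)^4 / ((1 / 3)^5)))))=-467070464 / 50195408615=-0.01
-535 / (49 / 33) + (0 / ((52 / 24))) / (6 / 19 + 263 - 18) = -17655 / 49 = -360.31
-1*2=-2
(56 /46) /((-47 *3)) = -28 /3243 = -0.01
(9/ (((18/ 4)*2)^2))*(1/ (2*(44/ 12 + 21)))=1/ 444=0.00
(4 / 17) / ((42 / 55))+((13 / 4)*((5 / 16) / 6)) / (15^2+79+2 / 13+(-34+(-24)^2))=10332037 / 33510400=0.31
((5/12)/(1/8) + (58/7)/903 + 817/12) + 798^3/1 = 4282853923353/8428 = 508169663.43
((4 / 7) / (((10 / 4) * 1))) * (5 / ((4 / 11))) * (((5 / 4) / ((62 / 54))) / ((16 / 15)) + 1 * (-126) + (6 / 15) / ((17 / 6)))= -231579777 / 590240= -392.35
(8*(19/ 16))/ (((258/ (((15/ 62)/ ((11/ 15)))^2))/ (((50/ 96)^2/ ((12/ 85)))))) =630859375/ 81921359872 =0.01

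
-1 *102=-102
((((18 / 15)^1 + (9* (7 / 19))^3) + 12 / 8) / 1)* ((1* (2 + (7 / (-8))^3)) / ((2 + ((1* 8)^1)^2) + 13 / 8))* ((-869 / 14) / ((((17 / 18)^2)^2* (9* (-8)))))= 1158633103587003 / 1388454867963520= 0.83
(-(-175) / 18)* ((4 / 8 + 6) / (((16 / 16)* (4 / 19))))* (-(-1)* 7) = 302575 / 144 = 2101.22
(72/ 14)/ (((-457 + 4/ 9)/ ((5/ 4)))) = -405/ 28763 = -0.01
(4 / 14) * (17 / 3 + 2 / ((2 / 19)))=148 / 21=7.05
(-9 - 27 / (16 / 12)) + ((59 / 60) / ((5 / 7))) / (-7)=-4417 / 150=-29.45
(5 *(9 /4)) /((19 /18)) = 405 /38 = 10.66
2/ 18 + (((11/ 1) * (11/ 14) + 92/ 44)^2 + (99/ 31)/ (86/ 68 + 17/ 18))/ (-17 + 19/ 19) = -128464364909/ 17891729856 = -7.18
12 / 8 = 3 / 2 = 1.50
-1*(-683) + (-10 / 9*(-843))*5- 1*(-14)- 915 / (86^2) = 119376091 / 22188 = 5380.21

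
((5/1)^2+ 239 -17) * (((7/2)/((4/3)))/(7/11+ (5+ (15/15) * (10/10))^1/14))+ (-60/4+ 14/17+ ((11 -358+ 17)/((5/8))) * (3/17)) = 5592583/11152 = 501.49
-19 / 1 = -19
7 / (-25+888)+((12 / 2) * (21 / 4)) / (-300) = -16723 / 172600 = -0.10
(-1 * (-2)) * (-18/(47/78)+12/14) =-19092/329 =-58.03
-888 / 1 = -888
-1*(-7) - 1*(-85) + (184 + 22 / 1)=298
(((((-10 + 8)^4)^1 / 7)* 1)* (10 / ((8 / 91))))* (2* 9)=4680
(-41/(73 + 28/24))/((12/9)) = -369/890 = -0.41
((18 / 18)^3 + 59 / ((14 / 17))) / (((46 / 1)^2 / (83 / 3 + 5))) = 1.12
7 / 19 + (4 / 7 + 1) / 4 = 405 / 532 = 0.76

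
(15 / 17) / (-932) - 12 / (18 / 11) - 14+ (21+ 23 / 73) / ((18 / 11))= -86486407 / 10409508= -8.31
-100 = -100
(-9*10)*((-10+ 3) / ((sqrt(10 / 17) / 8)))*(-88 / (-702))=2464*sqrt(170) / 39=823.76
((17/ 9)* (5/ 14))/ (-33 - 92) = -0.01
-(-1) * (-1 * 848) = -848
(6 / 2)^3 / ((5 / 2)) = 54 / 5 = 10.80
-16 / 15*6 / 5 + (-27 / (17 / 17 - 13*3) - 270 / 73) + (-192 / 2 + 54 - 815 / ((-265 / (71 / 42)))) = -1584990767 / 38593275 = -41.07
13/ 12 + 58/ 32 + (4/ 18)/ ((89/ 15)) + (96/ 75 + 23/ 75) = 482731/ 106800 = 4.52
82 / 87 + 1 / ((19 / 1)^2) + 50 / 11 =1896929 / 345477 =5.49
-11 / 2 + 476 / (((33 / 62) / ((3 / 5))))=58419 / 110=531.08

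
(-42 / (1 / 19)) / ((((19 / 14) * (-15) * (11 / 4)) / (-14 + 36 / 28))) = -9968 / 55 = -181.24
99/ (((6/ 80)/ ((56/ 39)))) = 24640/ 13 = 1895.38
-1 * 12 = -12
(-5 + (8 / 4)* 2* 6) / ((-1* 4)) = -19 / 4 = -4.75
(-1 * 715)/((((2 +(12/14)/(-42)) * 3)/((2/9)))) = -70070/2619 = -26.75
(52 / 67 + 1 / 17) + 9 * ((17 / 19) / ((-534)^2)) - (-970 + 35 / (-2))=677675043509 / 685673444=988.33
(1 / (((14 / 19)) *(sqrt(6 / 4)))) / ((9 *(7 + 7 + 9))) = 19 *sqrt(6) / 8694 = 0.01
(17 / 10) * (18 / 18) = 1.70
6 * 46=276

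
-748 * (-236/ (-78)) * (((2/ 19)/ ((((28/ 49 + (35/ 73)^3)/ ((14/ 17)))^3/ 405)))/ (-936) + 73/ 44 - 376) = 1676354049495844101629490357974/ 1978273280464841238284601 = 847382.45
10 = 10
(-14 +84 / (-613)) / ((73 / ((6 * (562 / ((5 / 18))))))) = -525991536 / 223745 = -2350.85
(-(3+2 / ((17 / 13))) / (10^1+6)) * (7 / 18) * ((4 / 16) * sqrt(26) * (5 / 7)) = -385 * sqrt(26) / 19584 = -0.10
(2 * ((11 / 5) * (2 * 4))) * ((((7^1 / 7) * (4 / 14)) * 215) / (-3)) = -15136 / 21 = -720.76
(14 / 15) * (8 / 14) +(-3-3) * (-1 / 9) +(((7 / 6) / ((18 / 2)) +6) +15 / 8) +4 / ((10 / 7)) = 2593 / 216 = 12.00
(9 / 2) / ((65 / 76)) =342 / 65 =5.26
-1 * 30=-30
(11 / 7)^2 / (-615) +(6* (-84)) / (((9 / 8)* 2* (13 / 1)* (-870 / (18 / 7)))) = 106595 / 2272179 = 0.05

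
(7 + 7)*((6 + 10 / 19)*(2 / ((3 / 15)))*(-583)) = -10120880 / 19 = -532677.89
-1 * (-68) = 68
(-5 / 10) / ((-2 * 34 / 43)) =43 / 136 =0.32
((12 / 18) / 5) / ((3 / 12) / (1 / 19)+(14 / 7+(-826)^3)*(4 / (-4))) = 8 / 33813598725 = 0.00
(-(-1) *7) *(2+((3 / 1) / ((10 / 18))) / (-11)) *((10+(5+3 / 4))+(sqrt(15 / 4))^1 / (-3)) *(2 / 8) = 36603 / 880-581 *sqrt(15) / 1320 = 39.89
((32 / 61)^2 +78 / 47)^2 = 114491549956 / 30585462769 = 3.74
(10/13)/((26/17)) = 0.50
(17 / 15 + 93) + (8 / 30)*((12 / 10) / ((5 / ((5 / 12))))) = 2354 / 25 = 94.16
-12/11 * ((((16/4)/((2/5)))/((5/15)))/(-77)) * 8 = 2880/847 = 3.40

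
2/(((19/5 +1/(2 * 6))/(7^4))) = 288120/233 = 1236.57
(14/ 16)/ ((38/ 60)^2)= 1575/ 722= 2.18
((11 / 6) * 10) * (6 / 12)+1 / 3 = 19 / 2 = 9.50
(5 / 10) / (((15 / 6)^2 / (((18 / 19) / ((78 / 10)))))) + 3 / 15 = 259 / 1235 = 0.21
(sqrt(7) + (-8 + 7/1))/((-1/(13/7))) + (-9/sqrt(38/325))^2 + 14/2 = 186631/266- 13 * sqrt(7)/7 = 696.71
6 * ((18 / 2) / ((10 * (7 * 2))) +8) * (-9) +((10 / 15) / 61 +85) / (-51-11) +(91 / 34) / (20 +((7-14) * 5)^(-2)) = -8025885209977 / 18378118430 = -436.71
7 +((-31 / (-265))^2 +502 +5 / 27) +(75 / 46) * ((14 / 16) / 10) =710791813667 / 1395511200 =509.34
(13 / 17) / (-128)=-13 / 2176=-0.01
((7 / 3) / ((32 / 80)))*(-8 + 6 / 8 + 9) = 245 / 24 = 10.21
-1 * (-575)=575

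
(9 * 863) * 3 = 23301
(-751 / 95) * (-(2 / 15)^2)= 3004 / 21375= 0.14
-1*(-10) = 10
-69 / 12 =-23 / 4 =-5.75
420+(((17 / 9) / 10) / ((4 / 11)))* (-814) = -509 / 180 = -2.83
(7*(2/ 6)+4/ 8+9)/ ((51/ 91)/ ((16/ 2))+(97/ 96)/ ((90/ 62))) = 4651920/ 301177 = 15.45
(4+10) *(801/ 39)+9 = 3855/ 13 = 296.54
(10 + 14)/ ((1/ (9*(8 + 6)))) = 3024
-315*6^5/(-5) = 489888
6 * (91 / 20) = 273 / 10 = 27.30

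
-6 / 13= -0.46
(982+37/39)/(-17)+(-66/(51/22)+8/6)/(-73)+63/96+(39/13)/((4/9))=-25834751/516256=-50.04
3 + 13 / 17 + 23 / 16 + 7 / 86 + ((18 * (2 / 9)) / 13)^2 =10630829 / 1976624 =5.38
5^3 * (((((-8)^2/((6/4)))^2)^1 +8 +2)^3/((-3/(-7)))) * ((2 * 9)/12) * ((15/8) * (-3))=-2445035985231875/162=-15092814723653.55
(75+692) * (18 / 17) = 13806 / 17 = 812.12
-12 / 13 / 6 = -2 / 13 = -0.15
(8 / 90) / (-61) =-4 / 2745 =-0.00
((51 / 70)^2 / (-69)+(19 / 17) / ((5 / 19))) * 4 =16.96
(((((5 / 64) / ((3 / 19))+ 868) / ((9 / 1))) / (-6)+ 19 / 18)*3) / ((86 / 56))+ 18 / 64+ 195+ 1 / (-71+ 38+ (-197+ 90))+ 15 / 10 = 13606037 / 81270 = 167.42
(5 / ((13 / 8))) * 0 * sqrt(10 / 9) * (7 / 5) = 0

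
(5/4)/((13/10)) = 25/26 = 0.96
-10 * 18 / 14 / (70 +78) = -0.09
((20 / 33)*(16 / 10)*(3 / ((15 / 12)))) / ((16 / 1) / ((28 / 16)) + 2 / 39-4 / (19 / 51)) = -331968 / 220055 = -1.51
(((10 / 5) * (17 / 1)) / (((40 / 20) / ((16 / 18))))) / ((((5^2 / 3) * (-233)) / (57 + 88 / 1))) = -1.13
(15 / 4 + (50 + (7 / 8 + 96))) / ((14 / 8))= 1205 / 14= 86.07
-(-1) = 1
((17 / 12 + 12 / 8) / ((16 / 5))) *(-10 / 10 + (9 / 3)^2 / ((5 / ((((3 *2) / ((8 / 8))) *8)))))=14945 / 192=77.84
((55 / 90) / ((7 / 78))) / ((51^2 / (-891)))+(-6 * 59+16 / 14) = -718549 / 2023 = -355.19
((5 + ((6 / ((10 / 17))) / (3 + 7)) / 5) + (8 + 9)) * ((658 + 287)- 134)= 4501861 / 250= 18007.44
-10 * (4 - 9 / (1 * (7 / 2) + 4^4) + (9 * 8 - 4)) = -124500 / 173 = -719.65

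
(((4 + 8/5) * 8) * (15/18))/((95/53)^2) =314608/27075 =11.62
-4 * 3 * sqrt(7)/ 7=-12 * sqrt(7)/ 7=-4.54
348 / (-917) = -348 / 917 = -0.38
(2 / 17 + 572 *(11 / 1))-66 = 105844 / 17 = 6226.12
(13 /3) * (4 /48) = 13 /36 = 0.36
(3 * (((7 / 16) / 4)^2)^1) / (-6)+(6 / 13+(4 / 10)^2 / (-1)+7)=19423691 / 2662400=7.30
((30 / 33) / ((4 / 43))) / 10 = 43 / 44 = 0.98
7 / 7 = 1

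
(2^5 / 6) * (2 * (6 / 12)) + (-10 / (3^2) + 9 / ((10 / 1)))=461 / 90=5.12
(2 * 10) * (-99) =-1980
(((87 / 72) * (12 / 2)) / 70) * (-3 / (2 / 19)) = -1653 / 560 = -2.95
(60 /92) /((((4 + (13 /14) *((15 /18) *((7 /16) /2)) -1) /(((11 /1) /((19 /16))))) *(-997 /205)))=-207820800 /530233513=-0.39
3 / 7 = 0.43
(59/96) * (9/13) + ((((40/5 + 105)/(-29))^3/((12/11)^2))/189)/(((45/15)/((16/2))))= -14285930837/51774139872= -0.28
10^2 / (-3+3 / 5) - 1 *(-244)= 202.33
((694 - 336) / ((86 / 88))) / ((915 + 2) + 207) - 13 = -153141 / 12083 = -12.67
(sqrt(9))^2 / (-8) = -9 / 8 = -1.12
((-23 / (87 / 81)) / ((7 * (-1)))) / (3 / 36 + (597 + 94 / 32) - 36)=29808 / 5495819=0.01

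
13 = 13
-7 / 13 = -0.54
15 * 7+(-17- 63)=25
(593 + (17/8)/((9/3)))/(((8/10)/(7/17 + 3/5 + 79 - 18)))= 25035493/544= 46021.13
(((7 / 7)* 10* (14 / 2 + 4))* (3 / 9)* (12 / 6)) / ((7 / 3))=31.43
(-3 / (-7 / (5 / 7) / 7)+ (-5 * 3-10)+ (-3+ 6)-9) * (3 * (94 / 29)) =-280.61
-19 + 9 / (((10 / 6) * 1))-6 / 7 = -14.46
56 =56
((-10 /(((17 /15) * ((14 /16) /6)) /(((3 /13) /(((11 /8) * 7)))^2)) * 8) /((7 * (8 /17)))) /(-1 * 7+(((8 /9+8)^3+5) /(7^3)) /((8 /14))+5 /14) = 12093235200 /434380459513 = 0.03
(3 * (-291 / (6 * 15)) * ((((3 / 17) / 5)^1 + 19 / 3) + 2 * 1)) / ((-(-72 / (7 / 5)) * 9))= -724493 / 4131000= -0.18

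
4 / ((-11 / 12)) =-48 / 11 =-4.36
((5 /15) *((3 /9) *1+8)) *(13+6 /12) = 75 /2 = 37.50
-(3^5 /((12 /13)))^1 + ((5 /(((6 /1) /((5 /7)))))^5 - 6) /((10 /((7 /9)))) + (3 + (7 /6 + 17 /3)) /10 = -441465216071 /1680315840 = -262.73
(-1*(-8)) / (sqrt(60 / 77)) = 4*sqrt(1155) / 15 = 9.06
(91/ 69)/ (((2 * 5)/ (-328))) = -14924/ 345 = -43.26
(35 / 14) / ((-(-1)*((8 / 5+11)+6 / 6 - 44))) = -25 / 304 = -0.08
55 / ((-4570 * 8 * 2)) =-11 / 14624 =-0.00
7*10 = 70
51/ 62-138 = -8505/ 62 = -137.18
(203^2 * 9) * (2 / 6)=123627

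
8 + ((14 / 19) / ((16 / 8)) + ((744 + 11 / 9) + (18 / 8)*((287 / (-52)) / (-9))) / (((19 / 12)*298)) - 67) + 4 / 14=-350963407 / 6182904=-56.76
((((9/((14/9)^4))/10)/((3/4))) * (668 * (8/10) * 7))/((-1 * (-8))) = 95.83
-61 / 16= -3.81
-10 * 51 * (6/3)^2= -2040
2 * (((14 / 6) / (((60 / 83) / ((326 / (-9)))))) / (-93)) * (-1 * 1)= -94703 / 37665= -2.51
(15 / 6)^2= 25 / 4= 6.25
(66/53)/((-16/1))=-33/424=-0.08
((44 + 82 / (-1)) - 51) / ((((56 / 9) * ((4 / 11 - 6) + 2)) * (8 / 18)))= 79299 / 8960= 8.85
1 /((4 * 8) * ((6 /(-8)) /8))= -1 /3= -0.33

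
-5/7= -0.71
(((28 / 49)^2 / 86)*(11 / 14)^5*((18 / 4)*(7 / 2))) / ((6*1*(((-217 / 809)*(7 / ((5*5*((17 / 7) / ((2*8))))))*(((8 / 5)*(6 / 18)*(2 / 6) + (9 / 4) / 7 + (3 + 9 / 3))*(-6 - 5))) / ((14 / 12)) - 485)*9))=-0.00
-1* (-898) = 898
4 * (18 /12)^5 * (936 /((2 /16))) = 227448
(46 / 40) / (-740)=-23 / 14800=-0.00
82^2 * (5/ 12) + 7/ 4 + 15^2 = 36341/ 12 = 3028.42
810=810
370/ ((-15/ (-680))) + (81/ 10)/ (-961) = 483574957/ 28830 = 16773.32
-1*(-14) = 14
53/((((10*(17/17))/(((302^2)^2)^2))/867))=1589719549821415144595328/5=317943909964283028919065.60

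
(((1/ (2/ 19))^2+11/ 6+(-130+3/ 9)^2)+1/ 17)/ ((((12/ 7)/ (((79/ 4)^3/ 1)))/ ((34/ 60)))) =35707626286787/ 829440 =43050282.46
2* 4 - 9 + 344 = 343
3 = 3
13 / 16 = 0.81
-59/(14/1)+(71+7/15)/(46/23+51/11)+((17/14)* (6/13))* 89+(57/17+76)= 460035923/3387930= 135.79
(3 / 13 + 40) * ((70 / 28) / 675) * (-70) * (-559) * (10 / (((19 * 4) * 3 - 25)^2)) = 224890 / 158949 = 1.41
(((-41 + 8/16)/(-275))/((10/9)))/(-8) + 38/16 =103771/44000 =2.36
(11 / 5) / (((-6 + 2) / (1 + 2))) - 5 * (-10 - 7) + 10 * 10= 3667 / 20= 183.35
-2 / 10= -1 / 5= -0.20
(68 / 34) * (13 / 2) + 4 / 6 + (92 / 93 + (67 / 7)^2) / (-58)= 1063399 / 88102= 12.07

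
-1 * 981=-981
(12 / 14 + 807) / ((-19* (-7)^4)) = -5655 / 319333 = -0.02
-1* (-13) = 13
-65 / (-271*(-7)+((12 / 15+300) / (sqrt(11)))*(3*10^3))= 1356355 / 814286175301 - 58656000*sqrt(11) / 814286175301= -0.00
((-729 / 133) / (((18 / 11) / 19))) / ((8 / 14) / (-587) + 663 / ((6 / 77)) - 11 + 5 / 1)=-174339 / 23291179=-0.01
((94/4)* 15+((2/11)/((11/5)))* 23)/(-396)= -85765/95832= -0.89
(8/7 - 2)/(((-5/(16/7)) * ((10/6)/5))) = 288/245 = 1.18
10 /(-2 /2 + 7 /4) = 40 /3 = 13.33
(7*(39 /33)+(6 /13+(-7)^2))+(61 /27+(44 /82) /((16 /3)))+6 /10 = 384317689 /6332040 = 60.69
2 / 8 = 1 / 4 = 0.25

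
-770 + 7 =-763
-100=-100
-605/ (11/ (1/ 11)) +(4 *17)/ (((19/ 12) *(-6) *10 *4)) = -492/ 95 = -5.18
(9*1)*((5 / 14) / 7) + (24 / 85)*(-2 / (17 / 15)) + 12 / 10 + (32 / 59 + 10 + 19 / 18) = 479699996 / 37597455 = 12.76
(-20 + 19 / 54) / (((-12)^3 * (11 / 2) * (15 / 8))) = 1061 / 962280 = 0.00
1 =1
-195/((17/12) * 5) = -27.53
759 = 759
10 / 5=2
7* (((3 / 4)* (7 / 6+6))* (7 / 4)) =2107 / 32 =65.84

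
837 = 837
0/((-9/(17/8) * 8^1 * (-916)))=0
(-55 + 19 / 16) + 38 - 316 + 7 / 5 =-26433 / 80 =-330.41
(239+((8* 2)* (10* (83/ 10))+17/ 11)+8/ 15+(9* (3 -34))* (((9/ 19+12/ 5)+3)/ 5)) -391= 13328879/ 15675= 850.33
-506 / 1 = -506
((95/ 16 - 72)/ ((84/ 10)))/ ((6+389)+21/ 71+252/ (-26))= -696865/ 34167552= -0.02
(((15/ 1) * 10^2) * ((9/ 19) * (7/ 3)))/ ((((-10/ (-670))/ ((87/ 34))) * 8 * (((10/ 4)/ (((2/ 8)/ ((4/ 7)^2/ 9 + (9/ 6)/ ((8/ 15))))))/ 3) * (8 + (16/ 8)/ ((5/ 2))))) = 60730165125/ 142837706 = 425.17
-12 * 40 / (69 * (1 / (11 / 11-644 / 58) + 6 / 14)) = -82040 / 3887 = -21.11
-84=-84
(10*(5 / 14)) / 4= 25 / 28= 0.89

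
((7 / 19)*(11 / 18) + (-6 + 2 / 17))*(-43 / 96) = 1414313 / 558144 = 2.53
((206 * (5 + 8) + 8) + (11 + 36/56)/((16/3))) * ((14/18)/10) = 602153/2880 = 209.08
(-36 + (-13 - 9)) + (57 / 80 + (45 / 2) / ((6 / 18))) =817 / 80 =10.21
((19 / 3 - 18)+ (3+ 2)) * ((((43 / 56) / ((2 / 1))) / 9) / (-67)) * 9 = 215 / 5628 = 0.04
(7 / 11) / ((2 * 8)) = 7 / 176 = 0.04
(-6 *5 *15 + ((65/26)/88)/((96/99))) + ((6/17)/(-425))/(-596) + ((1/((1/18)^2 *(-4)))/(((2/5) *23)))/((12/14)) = -5834566325211/12677158400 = -460.24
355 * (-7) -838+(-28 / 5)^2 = -82291 / 25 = -3291.64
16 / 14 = 8 / 7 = 1.14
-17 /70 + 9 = 613 /70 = 8.76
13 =13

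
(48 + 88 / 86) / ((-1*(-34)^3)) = 31 / 24854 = 0.00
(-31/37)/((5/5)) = -31/37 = -0.84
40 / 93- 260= -24140 / 93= -259.57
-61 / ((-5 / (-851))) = -51911 / 5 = -10382.20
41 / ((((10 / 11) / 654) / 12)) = 1769724 / 5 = 353944.80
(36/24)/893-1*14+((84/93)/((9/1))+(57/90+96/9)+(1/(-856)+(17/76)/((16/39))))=-17521394671/8530793280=-2.05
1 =1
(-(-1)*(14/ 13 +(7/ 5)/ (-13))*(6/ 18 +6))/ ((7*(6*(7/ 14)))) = 19/ 65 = 0.29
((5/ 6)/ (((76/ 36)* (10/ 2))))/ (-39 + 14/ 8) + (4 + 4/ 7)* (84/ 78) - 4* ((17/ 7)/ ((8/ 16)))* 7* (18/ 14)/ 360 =5713059/ 1288105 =4.44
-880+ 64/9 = -7856/9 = -872.89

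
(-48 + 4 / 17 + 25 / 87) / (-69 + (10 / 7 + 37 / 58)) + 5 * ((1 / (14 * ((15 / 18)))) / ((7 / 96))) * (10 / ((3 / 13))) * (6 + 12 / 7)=934339767638 / 475372275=1965.49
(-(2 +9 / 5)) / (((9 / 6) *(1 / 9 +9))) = -57 / 205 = -0.28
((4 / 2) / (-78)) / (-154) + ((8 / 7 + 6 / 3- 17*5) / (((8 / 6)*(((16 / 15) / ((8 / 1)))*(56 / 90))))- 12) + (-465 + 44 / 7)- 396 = -1080793745 / 672672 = -1606.72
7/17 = 0.41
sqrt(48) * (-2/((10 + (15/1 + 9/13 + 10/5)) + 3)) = -104 * sqrt(3)/399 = -0.45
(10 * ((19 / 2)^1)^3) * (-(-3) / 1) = 102885 / 4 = 25721.25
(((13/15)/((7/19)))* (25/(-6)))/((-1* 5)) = 247/126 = 1.96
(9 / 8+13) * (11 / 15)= 1243 / 120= 10.36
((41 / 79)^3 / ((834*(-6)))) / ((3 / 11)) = -758131 / 7401501468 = -0.00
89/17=5.24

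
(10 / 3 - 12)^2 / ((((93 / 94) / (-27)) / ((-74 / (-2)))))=-2351128 / 31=-75842.84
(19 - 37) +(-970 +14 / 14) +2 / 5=-986.60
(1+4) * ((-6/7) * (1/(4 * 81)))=-5/378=-0.01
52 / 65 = 4 / 5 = 0.80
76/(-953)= -76/953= -0.08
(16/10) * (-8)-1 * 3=-79/5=-15.80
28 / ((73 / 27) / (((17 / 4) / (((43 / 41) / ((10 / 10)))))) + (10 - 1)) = 526932 / 181927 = 2.90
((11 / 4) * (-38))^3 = -9129329 / 8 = -1141166.12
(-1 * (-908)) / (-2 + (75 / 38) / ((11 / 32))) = 94886 / 391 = 242.68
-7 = -7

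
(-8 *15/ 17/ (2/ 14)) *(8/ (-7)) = 960/ 17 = 56.47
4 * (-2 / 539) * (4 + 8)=-96 / 539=-0.18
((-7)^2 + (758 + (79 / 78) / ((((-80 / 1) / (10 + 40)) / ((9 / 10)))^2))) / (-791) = -5373525 / 5264896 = -1.02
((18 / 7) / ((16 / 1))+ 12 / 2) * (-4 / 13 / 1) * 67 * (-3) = 69345 / 182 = 381.02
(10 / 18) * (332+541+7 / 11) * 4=192200 / 99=1941.41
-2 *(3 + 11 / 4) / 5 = -23 / 10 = -2.30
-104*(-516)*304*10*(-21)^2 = 71944104960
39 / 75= 13 / 25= 0.52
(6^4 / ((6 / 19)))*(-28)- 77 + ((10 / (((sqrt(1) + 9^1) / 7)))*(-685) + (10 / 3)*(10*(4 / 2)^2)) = -358952 / 3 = -119650.67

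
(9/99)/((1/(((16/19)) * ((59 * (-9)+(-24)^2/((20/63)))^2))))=658846224/5225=126094.97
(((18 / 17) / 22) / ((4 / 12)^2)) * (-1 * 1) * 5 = -405 / 187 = -2.17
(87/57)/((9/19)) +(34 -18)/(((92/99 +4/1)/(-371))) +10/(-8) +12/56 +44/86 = -794207431/660996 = -1201.53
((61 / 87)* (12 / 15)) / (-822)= -122 / 178785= -0.00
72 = 72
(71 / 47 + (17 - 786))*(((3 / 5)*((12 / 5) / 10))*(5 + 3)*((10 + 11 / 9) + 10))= -110236032 / 5875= -18763.58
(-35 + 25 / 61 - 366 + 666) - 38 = 13872 / 61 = 227.41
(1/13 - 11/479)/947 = 336/5896969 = 0.00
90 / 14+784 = 5533 / 7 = 790.43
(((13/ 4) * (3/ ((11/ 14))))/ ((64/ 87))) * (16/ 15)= 7917/ 440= 17.99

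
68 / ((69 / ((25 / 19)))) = 1700 / 1311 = 1.30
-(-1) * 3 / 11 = 3 / 11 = 0.27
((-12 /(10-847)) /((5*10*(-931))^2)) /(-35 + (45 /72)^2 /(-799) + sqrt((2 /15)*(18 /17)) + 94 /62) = -387756566464 /1962140294982444897450375-9536659456*sqrt(255) /68674910324385571410763125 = -0.00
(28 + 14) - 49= -7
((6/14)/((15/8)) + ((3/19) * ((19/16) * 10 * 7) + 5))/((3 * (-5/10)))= -1713/140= -12.24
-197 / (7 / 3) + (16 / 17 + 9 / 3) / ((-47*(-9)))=-4249412 / 50337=-84.42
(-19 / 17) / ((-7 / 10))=190 / 119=1.60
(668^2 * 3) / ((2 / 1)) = 669336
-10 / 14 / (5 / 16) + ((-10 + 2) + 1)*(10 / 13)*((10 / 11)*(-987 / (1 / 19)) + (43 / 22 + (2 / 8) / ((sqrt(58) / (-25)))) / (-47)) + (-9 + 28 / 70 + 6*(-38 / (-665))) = 1962877466 / 21385 - 875*sqrt(58) / 70876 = 91787.49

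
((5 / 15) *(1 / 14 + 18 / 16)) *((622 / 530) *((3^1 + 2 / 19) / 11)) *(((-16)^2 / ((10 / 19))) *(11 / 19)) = 19670128 / 528675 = 37.21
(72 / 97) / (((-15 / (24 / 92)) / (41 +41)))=-1.06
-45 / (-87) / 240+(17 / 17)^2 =465 / 464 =1.00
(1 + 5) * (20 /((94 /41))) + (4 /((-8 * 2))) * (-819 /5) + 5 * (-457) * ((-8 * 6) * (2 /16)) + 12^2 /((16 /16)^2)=13110453 /940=13947.29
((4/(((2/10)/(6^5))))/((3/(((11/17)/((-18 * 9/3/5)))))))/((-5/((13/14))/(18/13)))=95040/119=798.66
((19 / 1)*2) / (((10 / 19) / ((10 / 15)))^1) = 722 / 15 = 48.13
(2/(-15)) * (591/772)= -197/1930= -0.10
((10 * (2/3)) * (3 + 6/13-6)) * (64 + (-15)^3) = 728420/13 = 56032.31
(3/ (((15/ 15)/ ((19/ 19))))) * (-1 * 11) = -33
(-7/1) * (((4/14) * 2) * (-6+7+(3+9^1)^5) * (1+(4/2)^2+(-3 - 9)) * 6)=41803944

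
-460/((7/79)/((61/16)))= -19792.32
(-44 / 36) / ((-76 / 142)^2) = -55451 / 12996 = -4.27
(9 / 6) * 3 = 9 / 2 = 4.50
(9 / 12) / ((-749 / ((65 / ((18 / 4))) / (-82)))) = 65 / 368508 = 0.00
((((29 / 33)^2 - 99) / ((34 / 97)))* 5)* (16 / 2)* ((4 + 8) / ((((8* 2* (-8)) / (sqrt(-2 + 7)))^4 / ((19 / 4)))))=-0.06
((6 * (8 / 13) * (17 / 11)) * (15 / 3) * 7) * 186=5312160 / 143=37147.97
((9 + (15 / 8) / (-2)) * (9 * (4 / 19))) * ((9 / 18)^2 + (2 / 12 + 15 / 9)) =9675 / 304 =31.83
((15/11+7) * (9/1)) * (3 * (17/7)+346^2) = 693916164/77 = 9011898.23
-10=-10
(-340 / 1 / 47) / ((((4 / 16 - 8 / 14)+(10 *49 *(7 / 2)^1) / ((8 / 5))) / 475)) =-9044000 / 2820329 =-3.21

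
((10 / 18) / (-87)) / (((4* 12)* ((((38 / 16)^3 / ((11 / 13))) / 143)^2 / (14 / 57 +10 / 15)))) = -62368317440 / 6299114144733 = -0.01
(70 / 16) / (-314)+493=1238381 / 2512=492.99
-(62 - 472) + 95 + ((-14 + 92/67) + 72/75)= 826333/1675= 493.33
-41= -41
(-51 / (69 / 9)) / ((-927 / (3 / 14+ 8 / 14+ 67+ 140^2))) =4680933 / 33166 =141.14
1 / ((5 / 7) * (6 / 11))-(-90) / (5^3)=493 / 150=3.29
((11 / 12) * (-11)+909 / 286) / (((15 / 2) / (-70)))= 82943 / 1287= 64.45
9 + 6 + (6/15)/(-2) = 74/5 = 14.80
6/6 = 1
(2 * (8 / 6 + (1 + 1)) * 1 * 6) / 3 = 40 / 3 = 13.33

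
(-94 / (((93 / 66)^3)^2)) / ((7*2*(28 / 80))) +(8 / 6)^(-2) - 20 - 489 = -355477513557975 / 695802885904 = -510.89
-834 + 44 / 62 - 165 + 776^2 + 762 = 18660131 / 31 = 601939.71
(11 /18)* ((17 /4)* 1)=187 /72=2.60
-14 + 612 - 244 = 354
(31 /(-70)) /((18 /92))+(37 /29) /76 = -2.25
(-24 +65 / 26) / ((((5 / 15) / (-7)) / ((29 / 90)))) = 8729 / 60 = 145.48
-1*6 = -6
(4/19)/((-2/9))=-18/19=-0.95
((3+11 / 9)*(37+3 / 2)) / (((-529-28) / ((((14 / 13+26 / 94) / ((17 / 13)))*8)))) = -9679208 / 4005387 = -2.42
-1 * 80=-80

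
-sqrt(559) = -23.64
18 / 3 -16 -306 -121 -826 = -1263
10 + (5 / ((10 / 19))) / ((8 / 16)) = 29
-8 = -8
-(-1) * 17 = 17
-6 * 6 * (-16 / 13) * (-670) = -385920 / 13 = -29686.15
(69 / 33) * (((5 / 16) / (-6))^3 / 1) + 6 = 58389701 / 9732096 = 6.00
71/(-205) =-71/205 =-0.35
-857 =-857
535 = 535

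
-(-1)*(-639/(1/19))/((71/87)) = -14877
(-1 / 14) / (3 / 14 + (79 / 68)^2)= -2312 / 50623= -0.05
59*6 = 354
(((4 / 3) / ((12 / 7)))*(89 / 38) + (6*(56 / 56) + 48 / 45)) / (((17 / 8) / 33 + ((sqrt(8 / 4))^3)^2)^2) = 58850528 / 430600895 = 0.14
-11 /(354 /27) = -99 /118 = -0.84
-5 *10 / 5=-10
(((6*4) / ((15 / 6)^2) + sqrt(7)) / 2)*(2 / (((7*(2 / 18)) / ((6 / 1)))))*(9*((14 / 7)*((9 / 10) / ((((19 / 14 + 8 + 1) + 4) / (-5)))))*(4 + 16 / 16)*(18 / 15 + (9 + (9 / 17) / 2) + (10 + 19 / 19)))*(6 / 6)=-510743232 / 28475- 5320242*sqrt(7) / 1139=-30294.79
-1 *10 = -10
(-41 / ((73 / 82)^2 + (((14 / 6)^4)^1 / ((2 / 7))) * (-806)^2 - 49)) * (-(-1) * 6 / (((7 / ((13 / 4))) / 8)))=-3483543024 / 256954200827219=-0.00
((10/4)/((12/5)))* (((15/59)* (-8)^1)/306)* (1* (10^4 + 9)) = -1251125/18054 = -69.30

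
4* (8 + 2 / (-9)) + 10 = 370 / 9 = 41.11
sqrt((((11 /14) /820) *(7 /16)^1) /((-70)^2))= sqrt(4510) /229600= 0.00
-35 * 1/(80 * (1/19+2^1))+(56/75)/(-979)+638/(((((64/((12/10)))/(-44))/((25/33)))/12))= -24360566941/5090800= -4785.21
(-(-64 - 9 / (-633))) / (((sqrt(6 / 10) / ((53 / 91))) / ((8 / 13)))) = 5724424*sqrt(15) / 748839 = 29.61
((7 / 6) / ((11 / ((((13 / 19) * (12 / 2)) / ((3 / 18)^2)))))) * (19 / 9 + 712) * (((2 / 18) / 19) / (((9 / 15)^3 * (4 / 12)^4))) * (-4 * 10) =-11697140000 / 11913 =-981880.30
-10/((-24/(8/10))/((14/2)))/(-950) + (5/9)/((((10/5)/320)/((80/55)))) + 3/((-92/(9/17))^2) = 14871992582987/115027664400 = 129.29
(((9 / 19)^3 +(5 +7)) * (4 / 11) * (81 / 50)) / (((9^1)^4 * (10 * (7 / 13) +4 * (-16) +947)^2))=9355502 / 6792756137583075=0.00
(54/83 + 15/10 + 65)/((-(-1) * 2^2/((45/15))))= 33441/664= 50.36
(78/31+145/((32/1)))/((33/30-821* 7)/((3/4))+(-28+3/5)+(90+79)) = -34955/37297216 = -0.00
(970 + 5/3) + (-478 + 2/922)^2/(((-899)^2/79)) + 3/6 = 1024890357308419/1030558108326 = 994.50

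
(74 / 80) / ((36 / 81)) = 333 / 160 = 2.08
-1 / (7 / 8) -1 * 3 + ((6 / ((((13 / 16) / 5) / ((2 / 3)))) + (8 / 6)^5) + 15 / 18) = 1128641 / 44226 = 25.52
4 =4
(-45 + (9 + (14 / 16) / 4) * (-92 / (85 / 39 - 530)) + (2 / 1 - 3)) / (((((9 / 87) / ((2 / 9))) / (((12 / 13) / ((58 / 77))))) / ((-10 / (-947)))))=-24474835 / 19833021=-1.23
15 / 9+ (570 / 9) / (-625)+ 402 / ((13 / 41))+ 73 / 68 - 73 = 396966283 / 331500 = 1197.49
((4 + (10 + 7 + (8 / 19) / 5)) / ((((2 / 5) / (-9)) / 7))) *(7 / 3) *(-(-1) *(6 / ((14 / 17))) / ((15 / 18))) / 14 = -919377 / 190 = -4838.83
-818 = -818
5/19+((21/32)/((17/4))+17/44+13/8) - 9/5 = 11173/17765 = 0.63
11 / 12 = 0.92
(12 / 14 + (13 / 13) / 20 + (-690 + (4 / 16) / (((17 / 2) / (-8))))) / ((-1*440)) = 1640601 / 1047200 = 1.57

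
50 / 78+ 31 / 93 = 0.97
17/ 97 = 0.18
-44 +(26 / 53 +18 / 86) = -98681 / 2279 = -43.30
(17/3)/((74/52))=442/111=3.98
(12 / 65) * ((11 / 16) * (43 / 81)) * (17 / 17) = 0.07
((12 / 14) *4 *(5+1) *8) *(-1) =-1152 / 7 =-164.57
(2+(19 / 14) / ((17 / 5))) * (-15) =-8565 / 238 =-35.99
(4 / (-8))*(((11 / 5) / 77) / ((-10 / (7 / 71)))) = 1 / 7100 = 0.00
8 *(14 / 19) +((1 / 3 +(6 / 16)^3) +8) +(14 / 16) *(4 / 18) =1267337 / 87552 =14.48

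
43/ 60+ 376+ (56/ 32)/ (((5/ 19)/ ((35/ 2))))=59171/ 120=493.09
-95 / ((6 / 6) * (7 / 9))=-855 / 7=-122.14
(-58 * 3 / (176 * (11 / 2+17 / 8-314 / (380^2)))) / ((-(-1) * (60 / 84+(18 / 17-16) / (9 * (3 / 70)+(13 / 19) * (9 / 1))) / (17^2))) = 248684342495 / 10410303904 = 23.89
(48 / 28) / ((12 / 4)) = 4 / 7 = 0.57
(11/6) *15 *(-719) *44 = -869990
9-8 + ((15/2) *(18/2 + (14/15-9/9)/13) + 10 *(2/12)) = 2735/39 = 70.13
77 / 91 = 11 / 13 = 0.85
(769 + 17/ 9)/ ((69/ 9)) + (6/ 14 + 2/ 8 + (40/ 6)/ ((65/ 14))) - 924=-6876215/ 8372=-821.33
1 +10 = 11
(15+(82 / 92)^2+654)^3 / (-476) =-2846895803405624125 / 4509765322496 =-631273.60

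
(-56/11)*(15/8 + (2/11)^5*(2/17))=-287479619/30116537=-9.55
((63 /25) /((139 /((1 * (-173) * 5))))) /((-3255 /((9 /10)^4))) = 3405159 /1077250000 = 0.00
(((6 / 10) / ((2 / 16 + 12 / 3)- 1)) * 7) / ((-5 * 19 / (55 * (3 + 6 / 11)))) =-6552 / 2375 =-2.76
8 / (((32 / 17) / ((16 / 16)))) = 4.25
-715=-715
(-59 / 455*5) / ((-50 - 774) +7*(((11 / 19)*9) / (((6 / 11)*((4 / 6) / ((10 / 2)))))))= 4484 / 2230319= 0.00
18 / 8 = 9 / 4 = 2.25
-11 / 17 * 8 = -88 / 17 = -5.18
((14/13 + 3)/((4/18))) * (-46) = -10971/13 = -843.92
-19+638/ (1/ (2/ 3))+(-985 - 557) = -3407/ 3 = -1135.67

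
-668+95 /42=-27961 /42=-665.74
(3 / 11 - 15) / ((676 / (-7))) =567 / 3718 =0.15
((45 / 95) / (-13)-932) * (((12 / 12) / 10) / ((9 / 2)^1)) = -230213 / 11115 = -20.71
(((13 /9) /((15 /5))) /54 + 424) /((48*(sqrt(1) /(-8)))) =-618205 /8748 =-70.67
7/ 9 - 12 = -101/ 9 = -11.22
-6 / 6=-1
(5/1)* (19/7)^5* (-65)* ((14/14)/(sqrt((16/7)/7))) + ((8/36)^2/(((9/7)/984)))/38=-3715404350407/44341668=-83790.36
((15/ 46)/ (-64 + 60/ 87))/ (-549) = 145/ 15455448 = 0.00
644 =644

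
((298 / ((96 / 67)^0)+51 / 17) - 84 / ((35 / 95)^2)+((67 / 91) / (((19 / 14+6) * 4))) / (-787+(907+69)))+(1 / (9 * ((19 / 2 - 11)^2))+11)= -66552097 / 216918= -306.81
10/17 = 0.59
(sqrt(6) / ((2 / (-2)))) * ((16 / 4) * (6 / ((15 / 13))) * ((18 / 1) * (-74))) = 138528 * sqrt(6) / 5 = 67864.58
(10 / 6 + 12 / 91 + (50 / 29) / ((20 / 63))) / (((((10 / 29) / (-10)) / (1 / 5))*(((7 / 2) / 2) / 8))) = -1831568 / 9555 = -191.69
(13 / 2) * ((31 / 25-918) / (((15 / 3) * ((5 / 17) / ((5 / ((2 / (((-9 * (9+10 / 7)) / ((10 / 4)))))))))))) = 3327770043 / 8750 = 380316.58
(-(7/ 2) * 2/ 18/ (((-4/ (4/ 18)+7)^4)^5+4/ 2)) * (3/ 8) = -7/ 32291999756762880441744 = -0.00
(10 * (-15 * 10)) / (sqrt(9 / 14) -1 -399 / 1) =4500 * sqrt(14) / 2239991 +8400000 / 2239991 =3.76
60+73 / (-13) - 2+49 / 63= 6220 / 117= 53.16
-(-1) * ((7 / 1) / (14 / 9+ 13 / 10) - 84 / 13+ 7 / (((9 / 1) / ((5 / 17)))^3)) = -47983045271 / 11966048757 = -4.01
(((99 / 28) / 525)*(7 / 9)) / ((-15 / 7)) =-11 / 4500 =-0.00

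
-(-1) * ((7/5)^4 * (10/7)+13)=2311/125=18.49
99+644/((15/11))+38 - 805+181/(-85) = -10091/51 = -197.86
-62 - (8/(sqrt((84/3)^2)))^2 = -3042/49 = -62.08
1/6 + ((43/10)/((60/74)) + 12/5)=787/100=7.87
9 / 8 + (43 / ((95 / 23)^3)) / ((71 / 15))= 122128869 / 97397800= 1.25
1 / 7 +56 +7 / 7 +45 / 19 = 7915 / 133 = 59.51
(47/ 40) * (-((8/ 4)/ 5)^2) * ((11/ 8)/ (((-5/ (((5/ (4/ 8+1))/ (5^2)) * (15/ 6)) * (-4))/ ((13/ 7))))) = -6721/ 840000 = -0.01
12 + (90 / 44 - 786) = -16983 / 22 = -771.95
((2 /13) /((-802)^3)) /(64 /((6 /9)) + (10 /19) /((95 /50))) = -361 /116537648341712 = -0.00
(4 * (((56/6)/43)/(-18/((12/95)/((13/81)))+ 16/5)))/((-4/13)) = 32760/228373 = 0.14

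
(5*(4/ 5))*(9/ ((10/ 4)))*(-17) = -1224/ 5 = -244.80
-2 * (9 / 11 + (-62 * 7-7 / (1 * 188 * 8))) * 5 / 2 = 35833185 / 16544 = 2165.93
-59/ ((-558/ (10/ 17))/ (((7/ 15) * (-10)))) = -4130/ 14229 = -0.29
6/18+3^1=10/3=3.33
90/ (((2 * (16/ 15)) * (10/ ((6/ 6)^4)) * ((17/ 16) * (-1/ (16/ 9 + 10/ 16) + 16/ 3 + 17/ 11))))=154143/ 250886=0.61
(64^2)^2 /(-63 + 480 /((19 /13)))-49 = 318519997 /5043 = 63160.82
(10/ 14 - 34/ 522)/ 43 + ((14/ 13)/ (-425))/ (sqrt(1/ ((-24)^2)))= -19843846/ 434049525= -0.05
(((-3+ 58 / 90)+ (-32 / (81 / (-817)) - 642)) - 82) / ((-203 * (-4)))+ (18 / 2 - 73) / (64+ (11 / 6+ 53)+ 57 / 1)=-29872621 / 34694730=-0.86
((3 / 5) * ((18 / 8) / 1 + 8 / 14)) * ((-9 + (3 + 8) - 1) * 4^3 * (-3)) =-11376 / 35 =-325.03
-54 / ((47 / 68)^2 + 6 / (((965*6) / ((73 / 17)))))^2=-1075187080742400 / 4629128674681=-232.27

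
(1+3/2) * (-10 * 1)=-25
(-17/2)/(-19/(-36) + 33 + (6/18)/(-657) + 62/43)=-2881602/11854955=-0.24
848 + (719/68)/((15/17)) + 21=52859/60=880.98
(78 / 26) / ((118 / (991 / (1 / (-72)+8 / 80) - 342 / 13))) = 6940917 / 23777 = 291.92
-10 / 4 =-5 / 2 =-2.50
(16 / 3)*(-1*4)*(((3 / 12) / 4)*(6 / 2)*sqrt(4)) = -8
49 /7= 7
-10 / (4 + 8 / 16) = -20 / 9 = -2.22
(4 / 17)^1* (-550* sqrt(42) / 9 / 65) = -440* sqrt(42) / 1989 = -1.43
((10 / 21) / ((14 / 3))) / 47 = 5 / 2303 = 0.00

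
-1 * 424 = -424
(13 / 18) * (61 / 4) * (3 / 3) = 793 / 72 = 11.01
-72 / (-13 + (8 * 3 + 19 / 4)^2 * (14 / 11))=-704 / 10159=-0.07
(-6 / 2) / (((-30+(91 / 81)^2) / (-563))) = -58.77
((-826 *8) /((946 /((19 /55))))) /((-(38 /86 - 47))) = -4484 /86515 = -0.05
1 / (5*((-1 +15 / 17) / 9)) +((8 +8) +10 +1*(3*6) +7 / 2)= 161 / 5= 32.20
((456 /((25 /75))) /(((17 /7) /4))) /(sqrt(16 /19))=9576 * sqrt(19) /17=2455.34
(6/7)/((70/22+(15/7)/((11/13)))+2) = 1/9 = 0.11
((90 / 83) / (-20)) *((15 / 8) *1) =-135 / 1328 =-0.10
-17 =-17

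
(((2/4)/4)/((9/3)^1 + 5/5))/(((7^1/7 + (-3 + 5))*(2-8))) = -1/576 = -0.00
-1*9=-9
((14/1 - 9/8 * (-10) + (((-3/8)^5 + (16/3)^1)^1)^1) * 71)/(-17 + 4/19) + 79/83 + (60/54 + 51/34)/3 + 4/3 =-2954969843777/23425155072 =-126.15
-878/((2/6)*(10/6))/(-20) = 3951/50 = 79.02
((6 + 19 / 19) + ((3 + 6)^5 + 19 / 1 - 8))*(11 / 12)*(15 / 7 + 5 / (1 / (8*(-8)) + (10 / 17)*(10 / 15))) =28734618825 / 34412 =835017.40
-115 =-115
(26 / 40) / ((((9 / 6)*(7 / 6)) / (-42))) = -78 / 5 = -15.60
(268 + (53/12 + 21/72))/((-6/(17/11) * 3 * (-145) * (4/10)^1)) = 10115/25056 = 0.40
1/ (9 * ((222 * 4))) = 1/ 7992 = 0.00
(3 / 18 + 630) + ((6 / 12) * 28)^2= 4957 / 6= 826.17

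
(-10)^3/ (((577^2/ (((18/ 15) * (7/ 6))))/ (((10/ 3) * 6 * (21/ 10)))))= -58800/ 332929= -0.18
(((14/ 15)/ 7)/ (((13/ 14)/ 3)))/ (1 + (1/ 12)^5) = 0.43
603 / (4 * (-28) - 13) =-603 / 125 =-4.82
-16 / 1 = -16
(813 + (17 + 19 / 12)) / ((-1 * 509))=-9979 / 6108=-1.63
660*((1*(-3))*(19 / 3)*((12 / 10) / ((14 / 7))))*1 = -7524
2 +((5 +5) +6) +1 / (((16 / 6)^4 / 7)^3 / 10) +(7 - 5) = 688106188675 / 34359738368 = 20.03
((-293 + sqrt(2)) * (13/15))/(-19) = 3809/285 - 13 * sqrt(2)/285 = 13.30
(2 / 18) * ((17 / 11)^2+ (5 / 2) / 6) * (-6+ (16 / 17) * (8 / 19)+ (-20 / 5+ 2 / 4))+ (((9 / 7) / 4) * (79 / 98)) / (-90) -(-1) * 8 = 149403276691 / 28955813040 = 5.16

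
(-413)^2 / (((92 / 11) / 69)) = 5628777 / 4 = 1407194.25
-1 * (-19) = 19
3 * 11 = 33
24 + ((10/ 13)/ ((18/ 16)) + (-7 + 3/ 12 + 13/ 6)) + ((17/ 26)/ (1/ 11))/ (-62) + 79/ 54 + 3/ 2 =499381/ 21762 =22.95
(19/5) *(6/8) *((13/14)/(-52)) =-57/1120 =-0.05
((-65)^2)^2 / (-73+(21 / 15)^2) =-446265625 / 1776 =-251275.69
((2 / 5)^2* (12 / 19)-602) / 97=-285902 / 46075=-6.21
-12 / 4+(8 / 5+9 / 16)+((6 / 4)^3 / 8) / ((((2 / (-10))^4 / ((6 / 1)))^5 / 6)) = 150169372558593749933 / 80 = 1877117156982421874.16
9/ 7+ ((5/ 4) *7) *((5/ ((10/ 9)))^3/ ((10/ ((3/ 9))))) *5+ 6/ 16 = 60279/ 448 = 134.55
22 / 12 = 11 / 6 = 1.83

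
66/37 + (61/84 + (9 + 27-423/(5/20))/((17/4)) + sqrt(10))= -20454775/52836 + sqrt(10)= -383.97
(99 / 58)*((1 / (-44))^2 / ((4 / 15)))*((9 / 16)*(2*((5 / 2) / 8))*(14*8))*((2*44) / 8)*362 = 7697025 / 14848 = 518.39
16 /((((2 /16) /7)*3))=896 /3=298.67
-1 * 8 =-8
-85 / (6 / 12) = -170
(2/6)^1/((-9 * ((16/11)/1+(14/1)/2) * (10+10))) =-0.00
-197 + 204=7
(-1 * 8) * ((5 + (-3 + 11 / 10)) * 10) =-248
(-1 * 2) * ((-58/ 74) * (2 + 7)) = 522/ 37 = 14.11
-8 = -8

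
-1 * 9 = -9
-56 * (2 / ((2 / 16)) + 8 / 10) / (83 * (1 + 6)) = -672 / 415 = -1.62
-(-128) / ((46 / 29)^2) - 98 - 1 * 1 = -25459 / 529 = -48.13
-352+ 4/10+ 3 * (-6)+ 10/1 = -1798/5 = -359.60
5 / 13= 0.38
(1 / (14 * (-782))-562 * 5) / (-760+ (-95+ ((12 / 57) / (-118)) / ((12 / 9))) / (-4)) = 68972621202 / 18071554319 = 3.82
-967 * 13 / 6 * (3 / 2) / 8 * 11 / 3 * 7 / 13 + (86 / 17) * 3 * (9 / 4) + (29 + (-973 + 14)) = -2727835 / 1632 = -1671.47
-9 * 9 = -81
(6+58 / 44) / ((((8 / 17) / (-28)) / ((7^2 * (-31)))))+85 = 29106261 / 44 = 661505.93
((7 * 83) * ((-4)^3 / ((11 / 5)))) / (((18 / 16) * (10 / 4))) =-594944 / 99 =-6009.54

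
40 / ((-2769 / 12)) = -160 / 923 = -0.17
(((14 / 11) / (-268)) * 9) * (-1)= 63 / 1474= 0.04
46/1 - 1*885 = -839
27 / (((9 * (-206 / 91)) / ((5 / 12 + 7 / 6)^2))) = -32851 / 9888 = -3.32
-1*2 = -2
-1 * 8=-8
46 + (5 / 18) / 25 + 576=55981 / 90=622.01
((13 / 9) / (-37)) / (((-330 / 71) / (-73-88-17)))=-82147 / 54945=-1.50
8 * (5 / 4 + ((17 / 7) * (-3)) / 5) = -58 / 35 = -1.66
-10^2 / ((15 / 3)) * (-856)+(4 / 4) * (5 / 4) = 68485 / 4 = 17121.25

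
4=4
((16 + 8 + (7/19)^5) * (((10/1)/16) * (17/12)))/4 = 5052670555/950822016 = 5.31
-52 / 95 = -0.55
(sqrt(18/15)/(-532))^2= 3/707560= 0.00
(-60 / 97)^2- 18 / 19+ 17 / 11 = 1928525 / 1966481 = 0.98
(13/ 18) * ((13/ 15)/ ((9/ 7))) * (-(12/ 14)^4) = -1352/ 5145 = -0.26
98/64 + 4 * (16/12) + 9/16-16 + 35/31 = -22153/2976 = -7.44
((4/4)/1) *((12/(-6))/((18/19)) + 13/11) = -92/99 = -0.93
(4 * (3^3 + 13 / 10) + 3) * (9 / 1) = 5229 / 5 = 1045.80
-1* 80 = -80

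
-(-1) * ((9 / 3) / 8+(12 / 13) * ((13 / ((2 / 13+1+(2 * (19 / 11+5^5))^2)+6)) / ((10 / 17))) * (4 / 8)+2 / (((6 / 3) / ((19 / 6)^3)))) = 533627600111417 / 16608582231750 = 32.13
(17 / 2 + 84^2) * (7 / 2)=98903 / 4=24725.75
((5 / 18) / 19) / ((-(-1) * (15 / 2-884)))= -5 / 299763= -0.00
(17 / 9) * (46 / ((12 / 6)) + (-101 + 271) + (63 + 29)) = 1615 / 3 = 538.33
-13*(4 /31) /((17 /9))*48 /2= -11232 /527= -21.31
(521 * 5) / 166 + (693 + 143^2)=3512177 / 166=21157.69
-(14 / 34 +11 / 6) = -229 / 102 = -2.25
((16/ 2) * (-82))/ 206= -328/ 103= -3.18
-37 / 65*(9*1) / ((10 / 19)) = -6327 / 650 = -9.73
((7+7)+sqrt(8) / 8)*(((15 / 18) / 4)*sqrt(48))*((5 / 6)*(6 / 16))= 25*sqrt(3)*(sqrt(2)+56) / 384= 6.47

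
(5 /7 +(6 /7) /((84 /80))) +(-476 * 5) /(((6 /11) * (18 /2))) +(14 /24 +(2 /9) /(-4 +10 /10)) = -851615 /1764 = -482.77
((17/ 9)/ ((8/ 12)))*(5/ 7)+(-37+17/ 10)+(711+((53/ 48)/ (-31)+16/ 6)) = 35432881/ 52080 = 680.35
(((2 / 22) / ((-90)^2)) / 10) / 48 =1 / 42768000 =0.00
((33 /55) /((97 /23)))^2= 4761 /235225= 0.02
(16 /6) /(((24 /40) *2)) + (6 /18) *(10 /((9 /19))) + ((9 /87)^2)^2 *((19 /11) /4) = 7780132553 /840249828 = 9.26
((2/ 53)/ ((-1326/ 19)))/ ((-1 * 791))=19/ 27794949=0.00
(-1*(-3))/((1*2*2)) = 3/4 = 0.75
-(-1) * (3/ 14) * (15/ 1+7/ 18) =277/ 84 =3.30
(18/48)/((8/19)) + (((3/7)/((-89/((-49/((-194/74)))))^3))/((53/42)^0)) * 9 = 35203062261921/41177995016768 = 0.85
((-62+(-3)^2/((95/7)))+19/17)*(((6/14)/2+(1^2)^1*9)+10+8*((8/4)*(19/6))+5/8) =-4245.81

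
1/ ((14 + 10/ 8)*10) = 0.01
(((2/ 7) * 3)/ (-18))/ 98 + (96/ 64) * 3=4630/ 1029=4.50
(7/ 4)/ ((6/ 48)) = 14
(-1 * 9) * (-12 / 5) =108 / 5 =21.60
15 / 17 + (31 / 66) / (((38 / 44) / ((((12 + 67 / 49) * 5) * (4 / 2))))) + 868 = 941.58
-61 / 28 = -2.18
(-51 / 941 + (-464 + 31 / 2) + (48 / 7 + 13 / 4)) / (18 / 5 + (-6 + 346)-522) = 2.46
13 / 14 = 0.93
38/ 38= 1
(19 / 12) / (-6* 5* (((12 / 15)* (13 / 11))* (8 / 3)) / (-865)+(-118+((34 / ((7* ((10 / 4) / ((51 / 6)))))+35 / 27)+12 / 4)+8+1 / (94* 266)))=-10170783315 / 572359891783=-0.02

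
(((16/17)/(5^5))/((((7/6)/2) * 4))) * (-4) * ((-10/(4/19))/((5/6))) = 10944/371875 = 0.03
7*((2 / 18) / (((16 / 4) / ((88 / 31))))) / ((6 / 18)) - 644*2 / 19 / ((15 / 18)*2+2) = -327166 / 19437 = -16.83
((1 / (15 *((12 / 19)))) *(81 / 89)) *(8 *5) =342 / 89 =3.84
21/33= 7/11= 0.64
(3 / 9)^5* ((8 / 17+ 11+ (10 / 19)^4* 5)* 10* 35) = 9191908250 / 538356051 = 17.07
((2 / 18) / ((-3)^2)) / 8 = 1 / 648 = 0.00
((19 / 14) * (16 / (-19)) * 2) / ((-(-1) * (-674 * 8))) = 1 / 2359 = 0.00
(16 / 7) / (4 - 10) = -0.38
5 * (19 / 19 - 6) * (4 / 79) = -100 / 79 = -1.27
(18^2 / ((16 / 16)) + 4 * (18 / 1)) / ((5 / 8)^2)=1013.76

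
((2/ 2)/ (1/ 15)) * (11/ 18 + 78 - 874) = -71585/ 6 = -11930.83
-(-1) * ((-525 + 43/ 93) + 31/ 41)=-523.78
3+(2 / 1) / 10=3.20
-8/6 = -4/3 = -1.33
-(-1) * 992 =992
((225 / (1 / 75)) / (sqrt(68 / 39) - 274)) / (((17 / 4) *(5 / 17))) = -18032625 / 365987 - 3375 *sqrt(663) / 365987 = -49.51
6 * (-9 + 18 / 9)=-42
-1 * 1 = -1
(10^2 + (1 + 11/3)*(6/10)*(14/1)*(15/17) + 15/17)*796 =1833188/17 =107834.59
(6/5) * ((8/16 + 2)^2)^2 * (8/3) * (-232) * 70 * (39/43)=-79170000/43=-1841162.79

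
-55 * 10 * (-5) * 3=8250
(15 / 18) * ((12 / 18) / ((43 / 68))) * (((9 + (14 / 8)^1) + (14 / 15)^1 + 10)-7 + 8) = 23137 / 1161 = 19.93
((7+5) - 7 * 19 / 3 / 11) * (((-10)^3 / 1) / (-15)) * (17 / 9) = 894200 / 891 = 1003.59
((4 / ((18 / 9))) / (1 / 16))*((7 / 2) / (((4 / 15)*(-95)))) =-84 / 19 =-4.42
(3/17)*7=21/17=1.24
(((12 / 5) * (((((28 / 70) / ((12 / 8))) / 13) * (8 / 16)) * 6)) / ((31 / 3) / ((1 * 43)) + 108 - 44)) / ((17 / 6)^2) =222912 / 778356475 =0.00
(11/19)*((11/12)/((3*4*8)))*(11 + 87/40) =63767/875520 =0.07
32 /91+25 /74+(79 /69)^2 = 64132217 /32060574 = 2.00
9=9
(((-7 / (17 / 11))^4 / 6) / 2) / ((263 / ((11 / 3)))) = 386683451 / 790776828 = 0.49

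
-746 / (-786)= 373 / 393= 0.95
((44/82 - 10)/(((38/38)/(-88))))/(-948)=-8536/9717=-0.88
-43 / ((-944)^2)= -43 / 891136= -0.00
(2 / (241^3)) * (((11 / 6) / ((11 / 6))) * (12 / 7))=24 / 97982647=0.00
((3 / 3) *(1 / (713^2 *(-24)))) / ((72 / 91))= -91 / 878461632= -0.00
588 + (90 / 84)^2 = 115473 / 196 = 589.15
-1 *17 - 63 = -80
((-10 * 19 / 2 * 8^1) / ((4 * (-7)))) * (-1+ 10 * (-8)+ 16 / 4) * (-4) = 8360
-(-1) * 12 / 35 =12 / 35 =0.34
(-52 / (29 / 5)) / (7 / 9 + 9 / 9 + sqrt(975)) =37440 / 2282851-105300 * sqrt(39) / 2282851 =-0.27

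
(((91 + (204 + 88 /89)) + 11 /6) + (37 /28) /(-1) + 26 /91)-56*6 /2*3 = -1549129 /7476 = -207.21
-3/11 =-0.27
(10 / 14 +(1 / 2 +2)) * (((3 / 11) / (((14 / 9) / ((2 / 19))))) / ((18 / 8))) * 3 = 810 / 10241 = 0.08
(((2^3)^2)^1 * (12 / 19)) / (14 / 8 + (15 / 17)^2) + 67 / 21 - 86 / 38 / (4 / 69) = -92663573 / 4665108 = -19.86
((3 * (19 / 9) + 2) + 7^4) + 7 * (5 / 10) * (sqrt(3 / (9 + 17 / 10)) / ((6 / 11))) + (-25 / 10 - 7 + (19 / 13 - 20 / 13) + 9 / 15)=77 * sqrt(3210) / 1284 + 936139 / 390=2403.75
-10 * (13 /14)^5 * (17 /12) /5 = -6311981 /3226944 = -1.96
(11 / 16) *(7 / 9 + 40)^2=1481579 / 1296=1143.19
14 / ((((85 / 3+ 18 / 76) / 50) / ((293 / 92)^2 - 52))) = -3533933025 / 3445906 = -1025.55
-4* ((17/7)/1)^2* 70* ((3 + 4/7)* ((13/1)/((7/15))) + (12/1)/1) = -184117.43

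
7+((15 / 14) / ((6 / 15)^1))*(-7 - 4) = -629 / 28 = -22.46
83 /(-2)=-83 /2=-41.50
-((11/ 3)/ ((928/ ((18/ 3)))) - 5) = 2309/ 464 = 4.98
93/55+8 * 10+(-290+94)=-6287/55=-114.31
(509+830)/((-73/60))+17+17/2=-156957/146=-1075.05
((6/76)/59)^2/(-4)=-9/20106256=-0.00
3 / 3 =1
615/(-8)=-615/8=-76.88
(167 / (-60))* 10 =-167 / 6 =-27.83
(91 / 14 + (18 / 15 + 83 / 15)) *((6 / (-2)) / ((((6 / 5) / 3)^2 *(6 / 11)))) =-21835 / 48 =-454.90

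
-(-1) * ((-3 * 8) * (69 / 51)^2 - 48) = -26568 / 289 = -91.93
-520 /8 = -65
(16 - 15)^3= 1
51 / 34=3 / 2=1.50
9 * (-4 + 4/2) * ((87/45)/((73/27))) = -4698/365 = -12.87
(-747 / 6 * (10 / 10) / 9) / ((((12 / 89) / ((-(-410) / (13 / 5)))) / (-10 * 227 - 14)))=4323426425 / 117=36952362.61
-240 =-240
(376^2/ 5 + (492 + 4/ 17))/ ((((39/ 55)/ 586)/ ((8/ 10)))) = 19018962.86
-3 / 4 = -0.75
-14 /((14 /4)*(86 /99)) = -198 /43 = -4.60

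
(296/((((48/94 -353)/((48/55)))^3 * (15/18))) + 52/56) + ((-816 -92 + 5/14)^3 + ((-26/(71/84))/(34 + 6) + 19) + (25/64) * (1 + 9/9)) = -2204129503040867438605439642224711/2947760103791142974180000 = -747730285.18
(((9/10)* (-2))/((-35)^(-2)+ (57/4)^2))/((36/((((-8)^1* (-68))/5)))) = -0.03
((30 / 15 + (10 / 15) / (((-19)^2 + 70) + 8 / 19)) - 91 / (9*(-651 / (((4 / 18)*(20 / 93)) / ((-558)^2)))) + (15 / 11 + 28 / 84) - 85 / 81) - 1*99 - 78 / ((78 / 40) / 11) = -2637278111906814886 / 4917076247195343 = -536.35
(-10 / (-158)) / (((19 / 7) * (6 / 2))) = 0.01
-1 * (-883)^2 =-779689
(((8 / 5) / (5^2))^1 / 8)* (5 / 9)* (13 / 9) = 13 / 2025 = 0.01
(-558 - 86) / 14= -46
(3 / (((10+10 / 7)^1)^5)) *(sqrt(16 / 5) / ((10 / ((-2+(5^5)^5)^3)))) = 1334632757297158641760415065391498681732118129730224206007 *sqrt(5) / 40960000000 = 72859608650254521789955180000000000000000000000.00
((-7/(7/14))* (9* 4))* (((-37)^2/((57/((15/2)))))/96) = -143745/152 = -945.69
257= 257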